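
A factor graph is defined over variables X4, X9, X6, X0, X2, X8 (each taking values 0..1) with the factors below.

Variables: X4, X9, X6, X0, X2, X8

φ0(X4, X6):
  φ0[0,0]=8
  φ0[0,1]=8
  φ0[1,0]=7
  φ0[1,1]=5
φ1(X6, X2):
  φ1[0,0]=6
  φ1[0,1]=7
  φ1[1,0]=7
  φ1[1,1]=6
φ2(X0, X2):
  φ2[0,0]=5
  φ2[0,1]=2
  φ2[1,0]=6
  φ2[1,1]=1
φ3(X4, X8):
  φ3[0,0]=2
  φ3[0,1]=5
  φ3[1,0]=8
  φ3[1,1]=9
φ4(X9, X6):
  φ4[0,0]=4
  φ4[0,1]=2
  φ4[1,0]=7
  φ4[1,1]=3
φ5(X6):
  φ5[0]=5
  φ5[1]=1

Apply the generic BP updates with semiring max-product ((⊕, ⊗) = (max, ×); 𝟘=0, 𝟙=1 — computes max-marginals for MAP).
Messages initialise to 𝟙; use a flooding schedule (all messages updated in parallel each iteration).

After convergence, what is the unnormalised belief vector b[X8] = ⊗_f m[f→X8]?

b[X8] = [70560, 79380]

init: all messages = 𝟙 over 2 values
r1 m[φ0→X4] = [8, 7]
r1 m[φ0→X6] = [8, 8]
r1 m[φ1→X6] = [7, 7]
r1 m[φ1→X2] = [7, 7]
r1 m[φ2→X0] = [5, 6]
r1 m[φ2→X2] = [6, 2]
r1 m[φ3→X4] = [5, 9]
r1 m[φ3→X8] = [8, 9]
r1 m[φ4→X9] = [4, 7]
r1 m[φ4→X6] = [7, 3]
r1 m[φ5→X6] = [5, 1]
r1 m[X4→φ0] = [1, 1]
r1 m[X4→φ3] = [1, 1]
r1 m[X9→φ4] = [1, 1]
r1 m[X6→φ0] = [1, 1]
r1 m[X6→φ1] = [1, 1]
r1 m[X6→φ4] = [1, 1]
r1 m[X6→φ5] = [1, 1]
r1 m[X0→φ2] = [1, 1]
r1 m[X2→φ1] = [1, 1]
r1 m[X2→φ2] = [1, 1]
r1 m[X8→φ3] = [1, 1]
r2 m[φ0→X4] = [8, 7]
r2 m[φ0→X6] = [8, 8]
r2 m[φ1→X6] = [7, 7]
r2 m[φ1→X2] = [7, 7]
r2 m[φ2→X0] = [5, 6]
r2 m[φ2→X2] = [6, 2]
r2 m[φ3→X4] = [5, 9]
r2 m[φ3→X8] = [8, 9]
r2 m[φ4→X9] = [4, 7]
r2 m[φ4→X6] = [7, 3]
r2 m[φ5→X6] = [5, 1]
r2 m[X4→φ0] = [5, 9]
r2 m[X4→φ3] = [8, 7]
r2 m[X9→φ4] = [1, 1]
r2 m[X6→φ0] = [245, 21]
r2 m[X6→φ1] = [280, 24]
r2 m[X6→φ4] = [280, 56]
r2 m[X6→φ5] = [392, 168]
r2 m[X0→φ2] = [1, 1]
r2 m[X2→φ1] = [6, 2]
r2 m[X2→φ2] = [7, 7]
r2 m[X8→φ3] = [1, 1]
r3 m[φ0→X4] = [1960, 1715]
r3 m[φ0→X6] = [63, 45]
r3 m[φ1→X6] = [36, 42]
r3 m[φ1→X2] = [1680, 1960]
r3 m[φ2→X0] = [35, 42]
r3 m[φ2→X2] = [6, 2]
r3 m[φ3→X4] = [5, 9]
r3 m[φ3→X8] = [56, 63]
r3 m[φ4→X9] = [1120, 1960]
r3 m[φ4→X6] = [7, 3]
r3 m[φ5→X6] = [5, 1]
r3 m[X4→φ0] = [5, 9]
r3 m[X4→φ3] = [8, 7]
r3 m[X9→φ4] = [1, 1]
r3 m[X6→φ0] = [245, 21]
r3 m[X6→φ1] = [280, 24]
r3 m[X6→φ4] = [280, 56]
r3 m[X6→φ5] = [392, 168]
r3 m[X0→φ2] = [1, 1]
r3 m[X2→φ1] = [6, 2]
r3 m[X2→φ2] = [7, 7]
r3 m[X8→φ3] = [1, 1]
r4 m[φ0→X4] = [1960, 1715]
r4 m[φ0→X6] = [63, 45]
r4 m[φ1→X6] = [36, 42]
r4 m[φ1→X2] = [1680, 1960]
r4 m[φ2→X0] = [35, 42]
r4 m[φ2→X2] = [6, 2]
r4 m[φ3→X4] = [5, 9]
r4 m[φ3→X8] = [56, 63]
r4 m[φ4→X9] = [1120, 1960]
r4 m[φ4→X6] = [7, 3]
r4 m[φ5→X6] = [5, 1]
r4 m[X4→φ0] = [5, 9]
r4 m[X4→φ3] = [1960, 1715]
r4 m[X9→φ4] = [1, 1]
r4 m[X6→φ0] = [1260, 126]
r4 m[X6→φ1] = [2205, 135]
r4 m[X6→φ4] = [11340, 1890]
r4 m[X6→φ5] = [15876, 5670]
r4 m[X0→φ2] = [1, 1]
r4 m[X2→φ1] = [6, 2]
r4 m[X2→φ2] = [1680, 1960]
r4 m[X8→φ3] = [1, 1]
r5 m[φ0→X4] = [10080, 8820]
r5 m[φ0→X6] = [63, 45]
r5 m[φ1→X6] = [36, 42]
r5 m[φ1→X2] = [13230, 15435]
r5 m[φ2→X0] = [8400, 10080]
r5 m[φ2→X2] = [6, 2]
r5 m[φ3→X4] = [5, 9]
r5 m[φ3→X8] = [13720, 15435]
r5 m[φ4→X9] = [45360, 79380]
r5 m[φ4→X6] = [7, 3]
r5 m[φ5→X6] = [5, 1]
r5 m[X4→φ0] = [5, 9]
r5 m[X4→φ3] = [1960, 1715]
r5 m[X9→φ4] = [1, 1]
r5 m[X6→φ0] = [1260, 126]
r5 m[X6→φ1] = [2205, 135]
r5 m[X6→φ4] = [11340, 1890]
r5 m[X6→φ5] = [15876, 5670]
r5 m[X0→φ2] = [1, 1]
r5 m[X2→φ1] = [6, 2]
r5 m[X2→φ2] = [1680, 1960]
r5 m[X8→φ3] = [1, 1]
r6 m[φ0→X4] = [10080, 8820]
r6 m[φ0→X6] = [63, 45]
r6 m[φ1→X6] = [36, 42]
r6 m[φ1→X2] = [13230, 15435]
r6 m[φ2→X0] = [8400, 10080]
r6 m[φ2→X2] = [6, 2]
r6 m[φ3→X4] = [5, 9]
r6 m[φ3→X8] = [13720, 15435]
r6 m[φ4→X9] = [45360, 79380]
r6 m[φ4→X6] = [7, 3]
r6 m[φ5→X6] = [5, 1]
r6 m[X4→φ0] = [5, 9]
r6 m[X4→φ3] = [10080, 8820]
r6 m[X9→φ4] = [1, 1]
r6 m[X6→φ0] = [1260, 126]
r6 m[X6→φ1] = [2205, 135]
r6 m[X6→φ4] = [11340, 1890]
r6 m[X6→φ5] = [15876, 5670]
r6 m[X0→φ2] = [1, 1]
r6 m[X2→φ1] = [6, 2]
r6 m[X2→φ2] = [13230, 15435]
r6 m[X8→φ3] = [1, 1]
r7 m[φ0→X4] = [10080, 8820]
r7 m[φ0→X6] = [63, 45]
r7 m[φ1→X6] = [36, 42]
r7 m[φ1→X2] = [13230, 15435]
r7 m[φ2→X0] = [66150, 79380]
r7 m[φ2→X2] = [6, 2]
r7 m[φ3→X4] = [5, 9]
r7 m[φ3→X8] = [70560, 79380]
r7 m[φ4→X9] = [45360, 79380]
r7 m[φ4→X6] = [7, 3]
r7 m[φ5→X6] = [5, 1]
r7 m[X4→φ0] = [5, 9]
r7 m[X4→φ3] = [10080, 8820]
r7 m[X9→φ4] = [1, 1]
r7 m[X6→φ0] = [1260, 126]
r7 m[X6→φ1] = [2205, 135]
r7 m[X6→φ4] = [11340, 1890]
r7 m[X6→φ5] = [15876, 5670]
r7 m[X0→φ2] = [1, 1]
r7 m[X2→φ1] = [6, 2]
r7 m[X2→φ2] = [13230, 15435]
r7 m[X8→φ3] = [1, 1]
r8 m[φ0→X4] = [10080, 8820]
r8 m[φ0→X6] = [63, 45]
r8 m[φ1→X6] = [36, 42]
r8 m[φ1→X2] = [13230, 15435]
r8 m[φ2→X0] = [66150, 79380]
r8 m[φ2→X2] = [6, 2]
r8 m[φ3→X4] = [5, 9]
r8 m[φ3→X8] = [70560, 79380]
r8 m[φ4→X9] = [45360, 79380]
r8 m[φ4→X6] = [7, 3]
r8 m[φ5→X6] = [5, 1]
r8 m[X4→φ0] = [5, 9]
r8 m[X4→φ3] = [10080, 8820]
r8 m[X9→φ4] = [1, 1]
r8 m[X6→φ0] = [1260, 126]
r8 m[X6→φ1] = [2205, 135]
r8 m[X6→φ4] = [11340, 1890]
r8 m[X6→φ5] = [15876, 5670]
r8 m[X0→φ2] = [1, 1]
r8 m[X2→φ1] = [6, 2]
r8 m[X2→φ2] = [13230, 15435]
r8 m[X8→φ3] = [1, 1]
fixed point reached at round 8
b[X8] = ⊗ incoming = [70560, 79380]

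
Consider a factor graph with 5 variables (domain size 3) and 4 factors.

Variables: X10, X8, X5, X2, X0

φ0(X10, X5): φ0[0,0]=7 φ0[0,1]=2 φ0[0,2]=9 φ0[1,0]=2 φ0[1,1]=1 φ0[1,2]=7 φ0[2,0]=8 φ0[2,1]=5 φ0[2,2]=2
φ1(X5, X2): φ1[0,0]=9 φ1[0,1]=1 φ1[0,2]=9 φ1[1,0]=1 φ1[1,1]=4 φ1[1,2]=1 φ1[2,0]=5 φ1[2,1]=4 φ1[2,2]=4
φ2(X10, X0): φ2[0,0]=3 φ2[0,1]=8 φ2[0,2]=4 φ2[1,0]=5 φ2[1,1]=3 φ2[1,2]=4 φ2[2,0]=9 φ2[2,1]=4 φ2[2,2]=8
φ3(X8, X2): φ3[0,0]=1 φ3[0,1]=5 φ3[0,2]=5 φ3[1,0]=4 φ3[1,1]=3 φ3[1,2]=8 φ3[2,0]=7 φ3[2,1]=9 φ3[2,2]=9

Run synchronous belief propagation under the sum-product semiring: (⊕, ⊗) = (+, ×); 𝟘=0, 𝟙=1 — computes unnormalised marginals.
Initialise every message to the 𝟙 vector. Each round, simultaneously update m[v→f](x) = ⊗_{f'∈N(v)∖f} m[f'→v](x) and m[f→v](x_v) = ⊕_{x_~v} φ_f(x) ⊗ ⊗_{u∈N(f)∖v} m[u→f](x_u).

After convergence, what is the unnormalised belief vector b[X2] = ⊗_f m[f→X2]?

init: all messages = 𝟙 over 3 values
r1 m[φ0→X10] = [18, 10, 15]
r1 m[φ0→X5] = [17, 8, 18]
r1 m[φ1→X5] = [19, 6, 13]
r1 m[φ1→X2] = [15, 9, 14]
r1 m[φ2→X10] = [15, 12, 21]
r1 m[φ2→X0] = [17, 15, 16]
r1 m[φ3→X8] = [11, 15, 25]
r1 m[φ3→X2] = [12, 17, 22]
r1 m[X10→φ0] = [1, 1, 1]
r1 m[X10→φ2] = [1, 1, 1]
r1 m[X8→φ3] = [1, 1, 1]
r1 m[X5→φ0] = [1, 1, 1]
r1 m[X5→φ1] = [1, 1, 1]
r1 m[X2→φ1] = [1, 1, 1]
r1 m[X2→φ3] = [1, 1, 1]
r1 m[X0→φ2] = [1, 1, 1]
r2 m[φ0→X10] = [18, 10, 15]
r2 m[φ0→X5] = [17, 8, 18]
r2 m[φ1→X5] = [19, 6, 13]
r2 m[φ1→X2] = [15, 9, 14]
r2 m[φ2→X10] = [15, 12, 21]
r2 m[φ2→X0] = [17, 15, 16]
r2 m[φ3→X8] = [11, 15, 25]
r2 m[φ3→X2] = [12, 17, 22]
r2 m[X10→φ0] = [15, 12, 21]
r2 m[X10→φ2] = [18, 10, 15]
r2 m[X8→φ3] = [1, 1, 1]
r2 m[X5→φ0] = [19, 6, 13]
r2 m[X5→φ1] = [17, 8, 18]
r2 m[X2→φ1] = [12, 17, 22]
r2 m[X2→φ3] = [15, 9, 14]
r2 m[X0→φ2] = [1, 1, 1]
r3 m[φ0→X10] = [262, 135, 208]
r3 m[φ0→X5] = [297, 147, 261]
r3 m[φ1→X5] = [323, 102, 216]
r3 m[φ1→X2] = [251, 121, 233]
r3 m[φ2→X10] = [15, 12, 21]
r3 m[φ2→X0] = [239, 234, 232]
r3 m[φ3→X8] = [130, 199, 312]
r3 m[φ3→X2] = [12, 17, 22]
r3 m[X10→φ0] = [15, 12, 21]
r3 m[X10→φ2] = [18, 10, 15]
r3 m[X8→φ3] = [1, 1, 1]
r3 m[X5→φ0] = [19, 6, 13]
r3 m[X5→φ1] = [17, 8, 18]
r3 m[X2→φ1] = [12, 17, 22]
r3 m[X2→φ3] = [15, 9, 14]
r3 m[X0→φ2] = [1, 1, 1]
r4 m[φ0→X10] = [262, 135, 208]
r4 m[φ0→X5] = [297, 147, 261]
r4 m[φ1→X5] = [323, 102, 216]
r4 m[φ1→X2] = [251, 121, 233]
r4 m[φ2→X10] = [15, 12, 21]
r4 m[φ2→X0] = [239, 234, 232]
r4 m[φ3→X8] = [130, 199, 312]
r4 m[φ3→X2] = [12, 17, 22]
r4 m[X10→φ0] = [15, 12, 21]
r4 m[X10→φ2] = [262, 135, 208]
r4 m[X8→φ3] = [1, 1, 1]
r4 m[X5→φ0] = [323, 102, 216]
r4 m[X5→φ1] = [297, 147, 261]
r4 m[X2→φ1] = [12, 17, 22]
r4 m[X2→φ3] = [251, 121, 233]
r4 m[X0→φ2] = [1, 1, 1]
r5 m[φ0→X10] = [4409, 2260, 3526]
r5 m[φ0→X5] = [297, 147, 261]
r5 m[φ1→X5] = [323, 102, 216]
r5 m[φ1→X2] = [4125, 1929, 3864]
r5 m[φ2→X10] = [15, 12, 21]
r5 m[φ2→X0] = [3333, 3333, 3252]
r5 m[φ3→X8] = [2021, 3231, 4943]
r5 m[φ3→X2] = [12, 17, 22]
r5 m[X10→φ0] = [15, 12, 21]
r5 m[X10→φ2] = [262, 135, 208]
r5 m[X8→φ3] = [1, 1, 1]
r5 m[X5→φ0] = [323, 102, 216]
r5 m[X5→φ1] = [297, 147, 261]
r5 m[X2→φ1] = [12, 17, 22]
r5 m[X2→φ3] = [251, 121, 233]
r5 m[X0→φ2] = [1, 1, 1]
r6 m[φ0→X10] = [4409, 2260, 3526]
r6 m[φ0→X5] = [297, 147, 261]
r6 m[φ1→X5] = [323, 102, 216]
r6 m[φ1→X2] = [4125, 1929, 3864]
r6 m[φ2→X10] = [15, 12, 21]
r6 m[φ2→X0] = [3333, 3333, 3252]
r6 m[φ3→X8] = [2021, 3231, 4943]
r6 m[φ3→X2] = [12, 17, 22]
r6 m[X10→φ0] = [15, 12, 21]
r6 m[X10→φ2] = [4409, 2260, 3526]
r6 m[X8→φ3] = [1, 1, 1]
r6 m[X5→φ0] = [323, 102, 216]
r6 m[X5→φ1] = [297, 147, 261]
r6 m[X2→φ1] = [12, 17, 22]
r6 m[X2→φ3] = [4125, 1929, 3864]
r6 m[X0→φ2] = [1, 1, 1]
r7 m[φ0→X10] = [4409, 2260, 3526]
r7 m[φ0→X5] = [297, 147, 261]
r7 m[φ1→X5] = [323, 102, 216]
r7 m[φ1→X2] = [4125, 1929, 3864]
r7 m[φ2→X10] = [15, 12, 21]
r7 m[φ2→X0] = [56261, 56156, 54884]
r7 m[φ3→X8] = [33090, 53199, 81012]
r7 m[φ3→X2] = [12, 17, 22]
r7 m[X10→φ0] = [15, 12, 21]
r7 m[X10→φ2] = [4409, 2260, 3526]
r7 m[X8→φ3] = [1, 1, 1]
r7 m[X5→φ0] = [323, 102, 216]
r7 m[X5→φ1] = [297, 147, 261]
r7 m[X2→φ1] = [12, 17, 22]
r7 m[X2→φ3] = [4125, 1929, 3864]
r7 m[X0→φ2] = [1, 1, 1]
r8 m[φ0→X10] = [4409, 2260, 3526]
r8 m[φ0→X5] = [297, 147, 261]
r8 m[φ1→X5] = [323, 102, 216]
r8 m[φ1→X2] = [4125, 1929, 3864]
r8 m[φ2→X10] = [15, 12, 21]
r8 m[φ2→X0] = [56261, 56156, 54884]
r8 m[φ3→X8] = [33090, 53199, 81012]
r8 m[φ3→X2] = [12, 17, 22]
r8 m[X10→φ0] = [15, 12, 21]
r8 m[X10→φ2] = [4409, 2260, 3526]
r8 m[X8→φ3] = [1, 1, 1]
r8 m[X5→φ0] = [323, 102, 216]
r8 m[X5→φ1] = [297, 147, 261]
r8 m[X2→φ1] = [12, 17, 22]
r8 m[X2→φ3] = [4125, 1929, 3864]
r8 m[X0→φ2] = [1, 1, 1]
fixed point reached at round 8
b[X2] = ⊗ incoming = [49500, 32793, 85008]

b[X2] = [49500, 32793, 85008]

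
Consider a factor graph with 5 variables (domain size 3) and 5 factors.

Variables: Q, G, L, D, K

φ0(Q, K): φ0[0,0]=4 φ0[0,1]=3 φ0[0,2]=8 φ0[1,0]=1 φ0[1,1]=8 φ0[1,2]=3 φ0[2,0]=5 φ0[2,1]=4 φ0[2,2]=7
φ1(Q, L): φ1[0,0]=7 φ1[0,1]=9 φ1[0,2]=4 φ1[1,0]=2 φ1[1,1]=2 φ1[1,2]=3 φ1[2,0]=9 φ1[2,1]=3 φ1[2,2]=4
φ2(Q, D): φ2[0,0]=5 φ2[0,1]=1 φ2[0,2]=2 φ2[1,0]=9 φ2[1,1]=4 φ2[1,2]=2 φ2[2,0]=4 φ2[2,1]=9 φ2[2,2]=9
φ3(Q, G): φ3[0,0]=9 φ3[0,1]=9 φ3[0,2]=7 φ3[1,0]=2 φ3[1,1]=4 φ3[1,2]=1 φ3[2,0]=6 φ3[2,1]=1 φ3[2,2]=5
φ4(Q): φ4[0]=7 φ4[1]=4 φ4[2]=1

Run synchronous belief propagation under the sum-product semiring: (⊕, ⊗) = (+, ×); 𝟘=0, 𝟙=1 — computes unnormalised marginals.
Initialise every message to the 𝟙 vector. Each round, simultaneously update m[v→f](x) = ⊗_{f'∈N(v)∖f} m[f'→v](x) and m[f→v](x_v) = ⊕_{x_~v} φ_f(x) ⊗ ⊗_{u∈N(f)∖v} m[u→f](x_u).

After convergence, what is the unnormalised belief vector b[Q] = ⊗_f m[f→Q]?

init: all messages = 𝟙 over 3 values
r1 m[φ0→Q] = [15, 12, 16]
r1 m[φ0→K] = [10, 15, 18]
r1 m[φ1→Q] = [20, 7, 16]
r1 m[φ1→L] = [18, 14, 11]
r1 m[φ2→Q] = [8, 15, 22]
r1 m[φ2→D] = [18, 14, 13]
r1 m[φ3→Q] = [25, 7, 12]
r1 m[φ3→G] = [17, 14, 13]
r1 m[φ4→Q] = [7, 4, 1]
r1 m[Q→φ0] = [1, 1, 1]
r1 m[Q→φ1] = [1, 1, 1]
r1 m[Q→φ2] = [1, 1, 1]
r1 m[Q→φ3] = [1, 1, 1]
r1 m[Q→φ4] = [1, 1, 1]
r1 m[G→φ3] = [1, 1, 1]
r1 m[L→φ1] = [1, 1, 1]
r1 m[D→φ2] = [1, 1, 1]
r1 m[K→φ0] = [1, 1, 1]
r2 m[φ0→Q] = [15, 12, 16]
r2 m[φ0→K] = [10, 15, 18]
r2 m[φ1→Q] = [20, 7, 16]
r2 m[φ1→L] = [18, 14, 11]
r2 m[φ2→Q] = [8, 15, 22]
r2 m[φ2→D] = [18, 14, 13]
r2 m[φ3→Q] = [25, 7, 12]
r2 m[φ3→G] = [17, 14, 13]
r2 m[φ4→Q] = [7, 4, 1]
r2 m[Q→φ0] = [28000, 2940, 4224]
r2 m[Q→φ1] = [21000, 5040, 4224]
r2 m[Q→φ2] = [52500, 2352, 3072]
r2 m[Q→φ3] = [16800, 5040, 5632]
r2 m[Q→φ4] = [60000, 8820, 67584]
r2 m[G→φ3] = [1, 1, 1]
r2 m[L→φ1] = [1, 1, 1]
r2 m[D→φ2] = [1, 1, 1]
r2 m[K→φ0] = [1, 1, 1]
r3 m[φ0→Q] = [15, 12, 16]
r3 m[φ0→K] = [136060, 124416, 262388]
r3 m[φ1→Q] = [20, 7, 16]
r3 m[φ1→L] = [195096, 211752, 116016]
r3 m[φ2→Q] = [8, 15, 22]
r3 m[φ2→D] = [295956, 89556, 137352]
r3 m[φ3→Q] = [25, 7, 12]
r3 m[φ3→G] = [195072, 176992, 150800]
r3 m[φ4→Q] = [7, 4, 1]
r3 m[Q→φ0] = [28000, 2940, 4224]
r3 m[Q→φ1] = [21000, 5040, 4224]
r3 m[Q→φ2] = [52500, 2352, 3072]
r3 m[Q→φ3] = [16800, 5040, 5632]
r3 m[Q→φ4] = [60000, 8820, 67584]
r3 m[G→φ3] = [1, 1, 1]
r3 m[L→φ1] = [1, 1, 1]
r3 m[D→φ2] = [1, 1, 1]
r3 m[K→φ0] = [1, 1, 1]
r4 m[φ0→Q] = [15, 12, 16]
r4 m[φ0→K] = [136060, 124416, 262388]
r4 m[φ1→Q] = [20, 7, 16]
r4 m[φ1→L] = [195096, 211752, 116016]
r4 m[φ2→Q] = [8, 15, 22]
r4 m[φ2→D] = [295956, 89556, 137352]
r4 m[φ3→Q] = [25, 7, 12]
r4 m[φ3→G] = [195072, 176992, 150800]
r4 m[φ4→Q] = [7, 4, 1]
r4 m[Q→φ0] = [28000, 2940, 4224]
r4 m[Q→φ1] = [21000, 5040, 4224]
r4 m[Q→φ2] = [52500, 2352, 3072]
r4 m[Q→φ3] = [16800, 5040, 5632]
r4 m[Q→φ4] = [60000, 8820, 67584]
r4 m[G→φ3] = [1, 1, 1]
r4 m[L→φ1] = [1, 1, 1]
r4 m[D→φ2] = [1, 1, 1]
r4 m[K→φ0] = [1, 1, 1]
fixed point reached at round 4
b[Q] = ⊗ incoming = [420000, 35280, 67584]

b[Q] = [420000, 35280, 67584]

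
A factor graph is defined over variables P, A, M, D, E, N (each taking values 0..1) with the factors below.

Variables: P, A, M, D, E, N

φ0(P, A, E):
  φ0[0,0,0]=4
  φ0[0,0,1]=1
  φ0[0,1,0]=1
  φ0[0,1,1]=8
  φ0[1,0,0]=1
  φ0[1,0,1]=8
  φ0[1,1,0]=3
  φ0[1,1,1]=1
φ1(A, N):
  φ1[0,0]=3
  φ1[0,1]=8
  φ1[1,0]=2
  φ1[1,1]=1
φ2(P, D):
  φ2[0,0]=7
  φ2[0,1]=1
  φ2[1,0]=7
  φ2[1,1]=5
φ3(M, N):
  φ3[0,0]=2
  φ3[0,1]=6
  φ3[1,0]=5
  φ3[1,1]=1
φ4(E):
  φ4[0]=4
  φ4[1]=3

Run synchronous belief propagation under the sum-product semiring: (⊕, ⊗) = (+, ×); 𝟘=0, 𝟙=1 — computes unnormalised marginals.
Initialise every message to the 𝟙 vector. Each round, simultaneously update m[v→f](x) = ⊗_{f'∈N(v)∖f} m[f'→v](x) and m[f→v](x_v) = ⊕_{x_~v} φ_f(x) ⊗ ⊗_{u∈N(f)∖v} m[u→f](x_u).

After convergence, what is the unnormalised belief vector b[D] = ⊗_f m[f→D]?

b[D] = [31654, 14406]

init: all messages = 𝟙 over 2 values
r1 m[φ0→P] = [14, 13]
r1 m[φ0→A] = [14, 13]
r1 m[φ0→E] = [9, 18]
r1 m[φ1→A] = [11, 3]
r1 m[φ1→N] = [5, 9]
r1 m[φ2→P] = [8, 12]
r1 m[φ2→D] = [14, 6]
r1 m[φ3→M] = [8, 6]
r1 m[φ3→N] = [7, 7]
r1 m[φ4→E] = [4, 3]
r1 m[P→φ0] = [1, 1]
r1 m[P→φ2] = [1, 1]
r1 m[A→φ0] = [1, 1]
r1 m[A→φ1] = [1, 1]
r1 m[M→φ3] = [1, 1]
r1 m[D→φ2] = [1, 1]
r1 m[E→φ0] = [1, 1]
r1 m[E→φ4] = [1, 1]
r1 m[N→φ1] = [1, 1]
r1 m[N→φ3] = [1, 1]
r2 m[φ0→P] = [14, 13]
r2 m[φ0→A] = [14, 13]
r2 m[φ0→E] = [9, 18]
r2 m[φ1→A] = [11, 3]
r2 m[φ1→N] = [5, 9]
r2 m[φ2→P] = [8, 12]
r2 m[φ2→D] = [14, 6]
r2 m[φ3→M] = [8, 6]
r2 m[φ3→N] = [7, 7]
r2 m[φ4→E] = [4, 3]
r2 m[P→φ0] = [8, 12]
r2 m[P→φ2] = [14, 13]
r2 m[A→φ0] = [11, 3]
r2 m[A→φ1] = [14, 13]
r2 m[M→φ3] = [1, 1]
r2 m[D→φ2] = [1, 1]
r2 m[E→φ0] = [4, 3]
r2 m[E→φ4] = [9, 18]
r2 m[N→φ1] = [7, 7]
r2 m[N→φ3] = [5, 9]
r3 m[φ0→P] = [293, 353]
r3 m[φ0→A] = [488, 404]
r3 m[φ0→E] = [616, 1372]
r3 m[φ1→A] = [77, 21]
r3 m[φ1→N] = [68, 125]
r3 m[φ2→P] = [8, 12]
r3 m[φ2→D] = [189, 79]
r3 m[φ3→M] = [64, 34]
r3 m[φ3→N] = [7, 7]
r3 m[φ4→E] = [4, 3]
r3 m[P→φ0] = [8, 12]
r3 m[P→φ2] = [14, 13]
r3 m[A→φ0] = [11, 3]
r3 m[A→φ1] = [14, 13]
r3 m[M→φ3] = [1, 1]
r3 m[D→φ2] = [1, 1]
r3 m[E→φ0] = [4, 3]
r3 m[E→φ4] = [9, 18]
r3 m[N→φ1] = [7, 7]
r3 m[N→φ3] = [5, 9]
r4 m[φ0→P] = [293, 353]
r4 m[φ0→A] = [488, 404]
r4 m[φ0→E] = [616, 1372]
r4 m[φ1→A] = [77, 21]
r4 m[φ1→N] = [68, 125]
r4 m[φ2→P] = [8, 12]
r4 m[φ2→D] = [189, 79]
r4 m[φ3→M] = [64, 34]
r4 m[φ3→N] = [7, 7]
r4 m[φ4→E] = [4, 3]
r4 m[P→φ0] = [8, 12]
r4 m[P→φ2] = [293, 353]
r4 m[A→φ0] = [77, 21]
r4 m[A→φ1] = [488, 404]
r4 m[M→φ3] = [1, 1]
r4 m[D→φ2] = [1, 1]
r4 m[E→φ0] = [4, 3]
r4 m[E→φ4] = [616, 1372]
r4 m[N→φ1] = [7, 7]
r4 m[N→φ3] = [68, 125]
r5 m[φ0→P] = [2051, 2471]
r5 m[φ0→A] = [488, 404]
r5 m[φ0→E] = [4312, 9604]
r5 m[φ1→A] = [77, 21]
r5 m[φ1→N] = [2272, 4308]
r5 m[φ2→P] = [8, 12]
r5 m[φ2→D] = [4522, 2058]
r5 m[φ3→M] = [886, 465]
r5 m[φ3→N] = [7, 7]
r5 m[φ4→E] = [4, 3]
r5 m[P→φ0] = [8, 12]
r5 m[P→φ2] = [293, 353]
r5 m[A→φ0] = [77, 21]
r5 m[A→φ1] = [488, 404]
r5 m[M→φ3] = [1, 1]
r5 m[D→φ2] = [1, 1]
r5 m[E→φ0] = [4, 3]
r5 m[E→φ4] = [616, 1372]
r5 m[N→φ1] = [7, 7]
r5 m[N→φ3] = [68, 125]
r6 m[φ0→P] = [2051, 2471]
r6 m[φ0→A] = [488, 404]
r6 m[φ0→E] = [4312, 9604]
r6 m[φ1→A] = [77, 21]
r6 m[φ1→N] = [2272, 4308]
r6 m[φ2→P] = [8, 12]
r6 m[φ2→D] = [4522, 2058]
r6 m[φ3→M] = [886, 465]
r6 m[φ3→N] = [7, 7]
r6 m[φ4→E] = [4, 3]
r6 m[P→φ0] = [8, 12]
r6 m[P→φ2] = [2051, 2471]
r6 m[A→φ0] = [77, 21]
r6 m[A→φ1] = [488, 404]
r6 m[M→φ3] = [1, 1]
r6 m[D→φ2] = [1, 1]
r6 m[E→φ0] = [4, 3]
r6 m[E→φ4] = [4312, 9604]
r6 m[N→φ1] = [7, 7]
r6 m[N→φ3] = [2272, 4308]
r7 m[φ0→P] = [2051, 2471]
r7 m[φ0→A] = [488, 404]
r7 m[φ0→E] = [4312, 9604]
r7 m[φ1→A] = [77, 21]
r7 m[φ1→N] = [2272, 4308]
r7 m[φ2→P] = [8, 12]
r7 m[φ2→D] = [31654, 14406]
r7 m[φ3→M] = [30392, 15668]
r7 m[φ3→N] = [7, 7]
r7 m[φ4→E] = [4, 3]
r7 m[P→φ0] = [8, 12]
r7 m[P→φ2] = [2051, 2471]
r7 m[A→φ0] = [77, 21]
r7 m[A→φ1] = [488, 404]
r7 m[M→φ3] = [1, 1]
r7 m[D→φ2] = [1, 1]
r7 m[E→φ0] = [4, 3]
r7 m[E→φ4] = [4312, 9604]
r7 m[N→φ1] = [7, 7]
r7 m[N→φ3] = [2272, 4308]
r8 m[φ0→P] = [2051, 2471]
r8 m[φ0→A] = [488, 404]
r8 m[φ0→E] = [4312, 9604]
r8 m[φ1→A] = [77, 21]
r8 m[φ1→N] = [2272, 4308]
r8 m[φ2→P] = [8, 12]
r8 m[φ2→D] = [31654, 14406]
r8 m[φ3→M] = [30392, 15668]
r8 m[φ3→N] = [7, 7]
r8 m[φ4→E] = [4, 3]
r8 m[P→φ0] = [8, 12]
r8 m[P→φ2] = [2051, 2471]
r8 m[A→φ0] = [77, 21]
r8 m[A→φ1] = [488, 404]
r8 m[M→φ3] = [1, 1]
r8 m[D→φ2] = [1, 1]
r8 m[E→φ0] = [4, 3]
r8 m[E→φ4] = [4312, 9604]
r8 m[N→φ1] = [7, 7]
r8 m[N→φ3] = [2272, 4308]
fixed point reached at round 8
b[D] = ⊗ incoming = [31654, 14406]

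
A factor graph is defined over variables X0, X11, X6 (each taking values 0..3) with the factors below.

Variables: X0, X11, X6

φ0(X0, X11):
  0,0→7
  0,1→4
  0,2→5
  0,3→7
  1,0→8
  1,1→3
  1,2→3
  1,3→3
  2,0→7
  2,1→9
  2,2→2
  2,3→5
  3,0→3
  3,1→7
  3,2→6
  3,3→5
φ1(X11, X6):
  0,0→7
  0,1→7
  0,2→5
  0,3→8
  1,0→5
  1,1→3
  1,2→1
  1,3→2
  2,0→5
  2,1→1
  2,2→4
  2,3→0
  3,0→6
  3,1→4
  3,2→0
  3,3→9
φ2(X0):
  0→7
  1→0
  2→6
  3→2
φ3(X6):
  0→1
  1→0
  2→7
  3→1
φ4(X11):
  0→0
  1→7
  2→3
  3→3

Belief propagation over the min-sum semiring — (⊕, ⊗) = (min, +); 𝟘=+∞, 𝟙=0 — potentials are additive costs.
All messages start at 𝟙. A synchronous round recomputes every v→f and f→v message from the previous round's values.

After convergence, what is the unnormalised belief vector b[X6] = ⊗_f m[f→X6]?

init: all messages = 𝟙 over 4 values
r1 m[φ0→X0] = [4, 3, 2, 3]
r1 m[φ0→X11] = [3, 3, 2, 3]
r1 m[φ1→X11] = [5, 1, 0, 0]
r1 m[φ1→X6] = [5, 1, 0, 0]
r1 m[φ2→X0] = [7, 0, 6, 2]
r1 m[φ3→X6] = [1, 0, 7, 1]
r1 m[φ4→X11] = [0, 7, 3, 3]
r1 m[X0→φ0] = [0, 0, 0, 0]
r1 m[X0→φ2] = [0, 0, 0, 0]
r1 m[X11→φ0] = [0, 0, 0, 0]
r1 m[X11→φ1] = [0, 0, 0, 0]
r1 m[X11→φ4] = [0, 0, 0, 0]
r1 m[X6→φ1] = [0, 0, 0, 0]
r1 m[X6→φ3] = [0, 0, 0, 0]
r2 m[φ0→X0] = [4, 3, 2, 3]
r2 m[φ0→X11] = [3, 3, 2, 3]
r2 m[φ1→X11] = [5, 1, 0, 0]
r2 m[φ1→X6] = [5, 1, 0, 0]
r2 m[φ2→X0] = [7, 0, 6, 2]
r2 m[φ3→X6] = [1, 0, 7, 1]
r2 m[φ4→X11] = [0, 7, 3, 3]
r2 m[X0→φ0] = [7, 0, 6, 2]
r2 m[X0→φ2] = [4, 3, 2, 3]
r2 m[X11→φ0] = [5, 8, 3, 3]
r2 m[X11→φ1] = [3, 10, 5, 6]
r2 m[X11→φ4] = [8, 4, 2, 3]
r2 m[X6→φ1] = [1, 0, 7, 1]
r2 m[X6→φ3] = [5, 1, 0, 0]
r3 m[φ0→X0] = [8, 6, 5, 8]
r3 m[φ0→X11] = [5, 3, 3, 3]
r3 m[φ1→X11] = [7, 3, 1, 4]
r3 m[φ1→X6] = [10, 6, 6, 5]
r3 m[φ2→X0] = [7, 0, 6, 2]
r3 m[φ3→X6] = [1, 0, 7, 1]
r3 m[φ4→X11] = [0, 7, 3, 3]
r3 m[X0→φ0] = [7, 0, 6, 2]
r3 m[X0→φ2] = [4, 3, 2, 3]
r3 m[X11→φ0] = [5, 8, 3, 3]
r3 m[X11→φ1] = [3, 10, 5, 6]
r3 m[X11→φ4] = [8, 4, 2, 3]
r3 m[X6→φ1] = [1, 0, 7, 1]
r3 m[X6→φ3] = [5, 1, 0, 0]
r4 m[φ0→X0] = [8, 6, 5, 8]
r4 m[φ0→X11] = [5, 3, 3, 3]
r4 m[φ1→X11] = [7, 3, 1, 4]
r4 m[φ1→X6] = [10, 6, 6, 5]
r4 m[φ2→X0] = [7, 0, 6, 2]
r4 m[φ3→X6] = [1, 0, 7, 1]
r4 m[φ4→X11] = [0, 7, 3, 3]
r4 m[X0→φ0] = [7, 0, 6, 2]
r4 m[X0→φ2] = [8, 6, 5, 8]
r4 m[X11→φ0] = [7, 10, 4, 7]
r4 m[X11→φ1] = [5, 10, 6, 6]
r4 m[X11→φ4] = [12, 6, 4, 7]
r4 m[X6→φ1] = [1, 0, 7, 1]
r4 m[X6→φ3] = [10, 6, 6, 5]
r5 m[φ0→X0] = [9, 7, 6, 10]
r5 m[φ0→X11] = [5, 3, 3, 3]
r5 m[φ1→X11] = [7, 3, 1, 4]
r5 m[φ1→X6] = [11, 7, 6, 6]
r5 m[φ2→X0] = [7, 0, 6, 2]
r5 m[φ3→X6] = [1, 0, 7, 1]
r5 m[φ4→X11] = [0, 7, 3, 3]
r5 m[X0→φ0] = [7, 0, 6, 2]
r5 m[X0→φ2] = [8, 6, 5, 8]
r5 m[X11→φ0] = [7, 10, 4, 7]
r5 m[X11→φ1] = [5, 10, 6, 6]
r5 m[X11→φ4] = [12, 6, 4, 7]
r5 m[X6→φ1] = [1, 0, 7, 1]
r5 m[X6→φ3] = [10, 6, 6, 5]
r6 m[φ0→X0] = [9, 7, 6, 10]
r6 m[φ0→X11] = [5, 3, 3, 3]
r6 m[φ1→X11] = [7, 3, 1, 4]
r6 m[φ1→X6] = [11, 7, 6, 6]
r6 m[φ2→X0] = [7, 0, 6, 2]
r6 m[φ3→X6] = [1, 0, 7, 1]
r6 m[φ4→X11] = [0, 7, 3, 3]
r6 m[X0→φ0] = [7, 0, 6, 2]
r6 m[X0→φ2] = [9, 7, 6, 10]
r6 m[X11→φ0] = [7, 10, 4, 7]
r6 m[X11→φ1] = [5, 10, 6, 6]
r6 m[X11→φ4] = [12, 6, 4, 7]
r6 m[X6→φ1] = [1, 0, 7, 1]
r6 m[X6→φ3] = [11, 7, 6, 6]
r7 m[φ0→X0] = [9, 7, 6, 10]
r7 m[φ0→X11] = [5, 3, 3, 3]
r7 m[φ1→X11] = [7, 3, 1, 4]
r7 m[φ1→X6] = [11, 7, 6, 6]
r7 m[φ2→X0] = [7, 0, 6, 2]
r7 m[φ3→X6] = [1, 0, 7, 1]
r7 m[φ4→X11] = [0, 7, 3, 3]
r7 m[X0→φ0] = [7, 0, 6, 2]
r7 m[X0→φ2] = [9, 7, 6, 10]
r7 m[X11→φ0] = [7, 10, 4, 7]
r7 m[X11→φ1] = [5, 10, 6, 6]
r7 m[X11→φ4] = [12, 6, 4, 7]
r7 m[X6→φ1] = [1, 0, 7, 1]
r7 m[X6→φ3] = [11, 7, 6, 6]
fixed point reached at round 7
b[X6] = ⊗ incoming = [12, 7, 13, 7]

b[X6] = [12, 7, 13, 7]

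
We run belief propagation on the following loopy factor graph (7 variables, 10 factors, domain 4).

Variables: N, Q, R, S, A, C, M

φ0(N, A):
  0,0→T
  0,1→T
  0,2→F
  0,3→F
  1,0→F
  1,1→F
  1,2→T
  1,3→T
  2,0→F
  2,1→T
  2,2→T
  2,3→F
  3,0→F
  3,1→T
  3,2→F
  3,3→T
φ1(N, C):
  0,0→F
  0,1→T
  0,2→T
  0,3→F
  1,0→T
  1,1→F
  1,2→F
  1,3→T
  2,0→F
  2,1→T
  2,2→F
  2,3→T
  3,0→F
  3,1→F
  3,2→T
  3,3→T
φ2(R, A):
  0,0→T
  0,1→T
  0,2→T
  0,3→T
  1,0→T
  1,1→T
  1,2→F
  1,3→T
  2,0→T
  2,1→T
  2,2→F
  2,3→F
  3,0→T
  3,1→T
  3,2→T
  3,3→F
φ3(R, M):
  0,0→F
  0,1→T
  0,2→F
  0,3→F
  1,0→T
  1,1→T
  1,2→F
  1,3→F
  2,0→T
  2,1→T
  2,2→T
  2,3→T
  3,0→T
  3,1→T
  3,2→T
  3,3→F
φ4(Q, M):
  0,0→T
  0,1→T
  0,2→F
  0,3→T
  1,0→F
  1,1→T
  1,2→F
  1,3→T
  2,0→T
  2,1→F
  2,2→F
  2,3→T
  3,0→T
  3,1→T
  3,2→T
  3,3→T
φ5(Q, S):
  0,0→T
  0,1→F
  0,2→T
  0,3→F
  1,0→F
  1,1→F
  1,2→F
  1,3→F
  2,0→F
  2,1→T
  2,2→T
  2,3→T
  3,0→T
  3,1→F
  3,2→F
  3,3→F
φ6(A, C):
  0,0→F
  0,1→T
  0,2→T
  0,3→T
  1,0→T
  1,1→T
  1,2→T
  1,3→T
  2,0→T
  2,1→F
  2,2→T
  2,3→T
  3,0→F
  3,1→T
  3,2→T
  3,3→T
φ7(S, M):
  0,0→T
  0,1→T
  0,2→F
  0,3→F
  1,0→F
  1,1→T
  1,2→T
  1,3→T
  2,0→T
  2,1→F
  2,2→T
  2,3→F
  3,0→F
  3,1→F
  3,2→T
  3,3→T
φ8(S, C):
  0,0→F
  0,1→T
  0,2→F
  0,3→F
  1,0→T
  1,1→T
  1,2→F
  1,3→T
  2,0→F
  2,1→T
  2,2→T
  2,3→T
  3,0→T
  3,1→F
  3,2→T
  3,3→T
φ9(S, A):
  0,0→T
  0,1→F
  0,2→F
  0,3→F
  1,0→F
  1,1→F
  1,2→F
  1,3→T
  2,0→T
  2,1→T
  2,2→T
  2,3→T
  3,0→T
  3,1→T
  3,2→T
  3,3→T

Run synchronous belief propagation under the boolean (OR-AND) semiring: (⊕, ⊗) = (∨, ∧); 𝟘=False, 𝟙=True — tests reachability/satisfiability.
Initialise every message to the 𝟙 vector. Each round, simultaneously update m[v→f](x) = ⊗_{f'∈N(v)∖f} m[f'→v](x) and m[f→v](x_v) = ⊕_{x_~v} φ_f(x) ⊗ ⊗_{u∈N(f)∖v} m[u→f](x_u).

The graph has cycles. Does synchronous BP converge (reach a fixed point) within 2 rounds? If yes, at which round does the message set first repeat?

init: all messages = 𝟙 over 4 values
r1 m[φ0→N] = [T, T, T, T]
r1 m[φ0→A] = [T, T, T, T]
r1 m[φ1→N] = [T, T, T, T]
r1 m[φ1→C] = [T, T, T, T]
r1 m[φ2→R] = [T, T, T, T]
r1 m[φ2→A] = [T, T, T, T]
r1 m[φ3→R] = [T, T, T, T]
r1 m[φ3→M] = [T, T, T, T]
r1 m[φ4→Q] = [T, T, T, T]
r1 m[φ4→M] = [T, T, T, T]
r1 m[φ5→Q] = [T, F, T, T]
r1 m[φ5→S] = [T, T, T, T]
r1 m[φ6→A] = [T, T, T, T]
r1 m[φ6→C] = [T, T, T, T]
r1 m[φ7→S] = [T, T, T, T]
r1 m[φ7→M] = [T, T, T, T]
r1 m[φ8→S] = [T, T, T, T]
r1 m[φ8→C] = [T, T, T, T]
r1 m[φ9→S] = [T, T, T, T]
r1 m[φ9→A] = [T, T, T, T]
r1 m[N→φ0] = [T, T, T, T]
r1 m[N→φ1] = [T, T, T, T]
r1 m[Q→φ4] = [T, T, T, T]
r1 m[Q→φ5] = [T, T, T, T]
r1 m[R→φ2] = [T, T, T, T]
r1 m[R→φ3] = [T, T, T, T]
r1 m[S→φ5] = [T, T, T, T]
r1 m[S→φ7] = [T, T, T, T]
r1 m[S→φ8] = [T, T, T, T]
r1 m[S→φ9] = [T, T, T, T]
r1 m[A→φ0] = [T, T, T, T]
r1 m[A→φ2] = [T, T, T, T]
r1 m[A→φ6] = [T, T, T, T]
r1 m[A→φ9] = [T, T, T, T]
r1 m[C→φ1] = [T, T, T, T]
r1 m[C→φ6] = [T, T, T, T]
r1 m[C→φ8] = [T, T, T, T]
r1 m[M→φ3] = [T, T, T, T]
r1 m[M→φ4] = [T, T, T, T]
r1 m[M→φ7] = [T, T, T, T]
r2 m[φ0→N] = [T, T, T, T]
r2 m[φ0→A] = [T, T, T, T]
r2 m[φ1→N] = [T, T, T, T]
r2 m[φ1→C] = [T, T, T, T]
r2 m[φ2→R] = [T, T, T, T]
r2 m[φ2→A] = [T, T, T, T]
r2 m[φ3→R] = [T, T, T, T]
r2 m[φ3→M] = [T, T, T, T]
r2 m[φ4→Q] = [T, T, T, T]
r2 m[φ4→M] = [T, T, T, T]
r2 m[φ5→Q] = [T, F, T, T]
r2 m[φ5→S] = [T, T, T, T]
r2 m[φ6→A] = [T, T, T, T]
r2 m[φ6→C] = [T, T, T, T]
r2 m[φ7→S] = [T, T, T, T]
r2 m[φ7→M] = [T, T, T, T]
r2 m[φ8→S] = [T, T, T, T]
r2 m[φ8→C] = [T, T, T, T]
r2 m[φ9→S] = [T, T, T, T]
r2 m[φ9→A] = [T, T, T, T]
r2 m[N→φ0] = [T, T, T, T]
r2 m[N→φ1] = [T, T, T, T]
r2 m[Q→φ4] = [T, F, T, T]
r2 m[Q→φ5] = [T, T, T, T]
r2 m[R→φ2] = [T, T, T, T]
r2 m[R→φ3] = [T, T, T, T]
r2 m[S→φ5] = [T, T, T, T]
r2 m[S→φ7] = [T, T, T, T]
r2 m[S→φ8] = [T, T, T, T]
r2 m[S→φ9] = [T, T, T, T]
r2 m[A→φ0] = [T, T, T, T]
r2 m[A→φ2] = [T, T, T, T]
r2 m[A→φ6] = [T, T, T, T]
r2 m[A→φ9] = [T, T, T, T]
r2 m[C→φ1] = [T, T, T, T]
r2 m[C→φ6] = [T, T, T, T]
r2 m[C→φ8] = [T, T, T, T]
r2 m[M→φ3] = [T, T, T, T]
r2 m[M→φ4] = [T, T, T, T]
r2 m[M→φ7] = [T, T, T, T]
no fixed point within 2 rounds

NOT CONVERGED within 2 rounds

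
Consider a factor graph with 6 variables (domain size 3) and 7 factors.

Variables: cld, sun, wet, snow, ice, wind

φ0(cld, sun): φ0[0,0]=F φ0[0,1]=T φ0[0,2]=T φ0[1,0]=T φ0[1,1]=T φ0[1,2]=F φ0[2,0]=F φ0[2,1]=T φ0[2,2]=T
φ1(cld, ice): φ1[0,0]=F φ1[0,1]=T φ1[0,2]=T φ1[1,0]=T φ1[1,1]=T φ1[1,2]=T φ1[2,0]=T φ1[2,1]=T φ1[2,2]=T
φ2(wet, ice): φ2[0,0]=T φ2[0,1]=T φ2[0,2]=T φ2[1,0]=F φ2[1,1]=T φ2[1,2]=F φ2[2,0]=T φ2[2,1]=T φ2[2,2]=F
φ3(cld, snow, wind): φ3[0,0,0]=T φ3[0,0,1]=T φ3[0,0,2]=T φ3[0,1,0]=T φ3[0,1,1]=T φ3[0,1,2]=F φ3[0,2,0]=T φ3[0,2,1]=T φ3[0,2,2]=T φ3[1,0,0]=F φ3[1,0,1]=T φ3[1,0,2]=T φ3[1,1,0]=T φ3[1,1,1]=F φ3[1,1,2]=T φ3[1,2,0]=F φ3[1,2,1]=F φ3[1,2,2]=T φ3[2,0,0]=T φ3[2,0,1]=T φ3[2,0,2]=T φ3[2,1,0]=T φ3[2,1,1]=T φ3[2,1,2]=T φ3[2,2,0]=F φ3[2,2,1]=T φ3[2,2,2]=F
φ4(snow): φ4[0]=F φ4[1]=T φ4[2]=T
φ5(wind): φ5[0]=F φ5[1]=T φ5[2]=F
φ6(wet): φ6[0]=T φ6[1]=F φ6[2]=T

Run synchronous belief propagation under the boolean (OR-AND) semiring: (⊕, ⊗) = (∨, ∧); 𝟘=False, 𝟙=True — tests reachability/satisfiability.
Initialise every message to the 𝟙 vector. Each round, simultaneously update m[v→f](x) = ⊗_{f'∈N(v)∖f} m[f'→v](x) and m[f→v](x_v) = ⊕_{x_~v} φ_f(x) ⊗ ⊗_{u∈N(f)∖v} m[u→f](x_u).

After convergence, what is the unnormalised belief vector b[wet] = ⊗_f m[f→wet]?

init: all messages = 𝟙 over 3 values
r1 m[φ0→cld] = [T, T, T]
r1 m[φ0→sun] = [T, T, T]
r1 m[φ1→cld] = [T, T, T]
r1 m[φ1→ice] = [T, T, T]
r1 m[φ2→wet] = [T, T, T]
r1 m[φ2→ice] = [T, T, T]
r1 m[φ3→cld] = [T, T, T]
r1 m[φ3→snow] = [T, T, T]
r1 m[φ3→wind] = [T, T, T]
r1 m[φ4→snow] = [F, T, T]
r1 m[φ5→wind] = [F, T, F]
r1 m[φ6→wet] = [T, F, T]
r1 m[cld→φ0] = [T, T, T]
r1 m[cld→φ1] = [T, T, T]
r1 m[cld→φ3] = [T, T, T]
r1 m[sun→φ0] = [T, T, T]
r1 m[wet→φ2] = [T, T, T]
r1 m[wet→φ6] = [T, T, T]
r1 m[snow→φ3] = [T, T, T]
r1 m[snow→φ4] = [T, T, T]
r1 m[ice→φ1] = [T, T, T]
r1 m[ice→φ2] = [T, T, T]
r1 m[wind→φ3] = [T, T, T]
r1 m[wind→φ5] = [T, T, T]
r2 m[φ0→cld] = [T, T, T]
r2 m[φ0→sun] = [T, T, T]
r2 m[φ1→cld] = [T, T, T]
r2 m[φ1→ice] = [T, T, T]
r2 m[φ2→wet] = [T, T, T]
r2 m[φ2→ice] = [T, T, T]
r2 m[φ3→cld] = [T, T, T]
r2 m[φ3→snow] = [T, T, T]
r2 m[φ3→wind] = [T, T, T]
r2 m[φ4→snow] = [F, T, T]
r2 m[φ5→wind] = [F, T, F]
r2 m[φ6→wet] = [T, F, T]
r2 m[cld→φ0] = [T, T, T]
r2 m[cld→φ1] = [T, T, T]
r2 m[cld→φ3] = [T, T, T]
r2 m[sun→φ0] = [T, T, T]
r2 m[wet→φ2] = [T, F, T]
r2 m[wet→φ6] = [T, T, T]
r2 m[snow→φ3] = [F, T, T]
r2 m[snow→φ4] = [T, T, T]
r2 m[ice→φ1] = [T, T, T]
r2 m[ice→φ2] = [T, T, T]
r2 m[wind→φ3] = [F, T, F]
r2 m[wind→φ5] = [T, T, T]
r3 m[φ0→cld] = [T, T, T]
r3 m[φ0→sun] = [T, T, T]
r3 m[φ1→cld] = [T, T, T]
r3 m[φ1→ice] = [T, T, T]
r3 m[φ2→wet] = [T, T, T]
r3 m[φ2→ice] = [T, T, T]
r3 m[φ3→cld] = [T, F, T]
r3 m[φ3→snow] = [T, T, T]
r3 m[φ3→wind] = [T, T, T]
r3 m[φ4→snow] = [F, T, T]
r3 m[φ5→wind] = [F, T, F]
r3 m[φ6→wet] = [T, F, T]
r3 m[cld→φ0] = [T, T, T]
r3 m[cld→φ1] = [T, T, T]
r3 m[cld→φ3] = [T, T, T]
r3 m[sun→φ0] = [T, T, T]
r3 m[wet→φ2] = [T, F, T]
r3 m[wet→φ6] = [T, T, T]
r3 m[snow→φ3] = [F, T, T]
r3 m[snow→φ4] = [T, T, T]
r3 m[ice→φ1] = [T, T, T]
r3 m[ice→φ2] = [T, T, T]
r3 m[wind→φ3] = [F, T, F]
r3 m[wind→φ5] = [T, T, T]
r4 m[φ0→cld] = [T, T, T]
r4 m[φ0→sun] = [T, T, T]
r4 m[φ1→cld] = [T, T, T]
r4 m[φ1→ice] = [T, T, T]
r4 m[φ2→wet] = [T, T, T]
r4 m[φ2→ice] = [T, T, T]
r4 m[φ3→cld] = [T, F, T]
r4 m[φ3→snow] = [T, T, T]
r4 m[φ3→wind] = [T, T, T]
r4 m[φ4→snow] = [F, T, T]
r4 m[φ5→wind] = [F, T, F]
r4 m[φ6→wet] = [T, F, T]
r4 m[cld→φ0] = [T, F, T]
r4 m[cld→φ1] = [T, F, T]
r4 m[cld→φ3] = [T, T, T]
r4 m[sun→φ0] = [T, T, T]
r4 m[wet→φ2] = [T, F, T]
r4 m[wet→φ6] = [T, T, T]
r4 m[snow→φ3] = [F, T, T]
r4 m[snow→φ4] = [T, T, T]
r4 m[ice→φ1] = [T, T, T]
r4 m[ice→φ2] = [T, T, T]
r4 m[wind→φ3] = [F, T, F]
r4 m[wind→φ5] = [T, T, T]
r5 m[φ0→cld] = [T, T, T]
r5 m[φ0→sun] = [F, T, T]
r5 m[φ1→cld] = [T, T, T]
r5 m[φ1→ice] = [T, T, T]
r5 m[φ2→wet] = [T, T, T]
r5 m[φ2→ice] = [T, T, T]
r5 m[φ3→cld] = [T, F, T]
r5 m[φ3→snow] = [T, T, T]
r5 m[φ3→wind] = [T, T, T]
r5 m[φ4→snow] = [F, T, T]
r5 m[φ5→wind] = [F, T, F]
r5 m[φ6→wet] = [T, F, T]
r5 m[cld→φ0] = [T, F, T]
r5 m[cld→φ1] = [T, F, T]
r5 m[cld→φ3] = [T, T, T]
r5 m[sun→φ0] = [T, T, T]
r5 m[wet→φ2] = [T, F, T]
r5 m[wet→φ6] = [T, T, T]
r5 m[snow→φ3] = [F, T, T]
r5 m[snow→φ4] = [T, T, T]
r5 m[ice→φ1] = [T, T, T]
r5 m[ice→φ2] = [T, T, T]
r5 m[wind→φ3] = [F, T, F]
r5 m[wind→φ5] = [T, T, T]
r6 m[φ0→cld] = [T, T, T]
r6 m[φ0→sun] = [F, T, T]
r6 m[φ1→cld] = [T, T, T]
r6 m[φ1→ice] = [T, T, T]
r6 m[φ2→wet] = [T, T, T]
r6 m[φ2→ice] = [T, T, T]
r6 m[φ3→cld] = [T, F, T]
r6 m[φ3→snow] = [T, T, T]
r6 m[φ3→wind] = [T, T, T]
r6 m[φ4→snow] = [F, T, T]
r6 m[φ5→wind] = [F, T, F]
r6 m[φ6→wet] = [T, F, T]
r6 m[cld→φ0] = [T, F, T]
r6 m[cld→φ1] = [T, F, T]
r6 m[cld→φ3] = [T, T, T]
r6 m[sun→φ0] = [T, T, T]
r6 m[wet→φ2] = [T, F, T]
r6 m[wet→φ6] = [T, T, T]
r6 m[snow→φ3] = [F, T, T]
r6 m[snow→φ4] = [T, T, T]
r6 m[ice→φ1] = [T, T, T]
r6 m[ice→φ2] = [T, T, T]
r6 m[wind→φ3] = [F, T, F]
r6 m[wind→φ5] = [T, T, T]
fixed point reached at round 6
b[wet] = ⊗ incoming = [T, F, T]

b[wet] = [T, F, T]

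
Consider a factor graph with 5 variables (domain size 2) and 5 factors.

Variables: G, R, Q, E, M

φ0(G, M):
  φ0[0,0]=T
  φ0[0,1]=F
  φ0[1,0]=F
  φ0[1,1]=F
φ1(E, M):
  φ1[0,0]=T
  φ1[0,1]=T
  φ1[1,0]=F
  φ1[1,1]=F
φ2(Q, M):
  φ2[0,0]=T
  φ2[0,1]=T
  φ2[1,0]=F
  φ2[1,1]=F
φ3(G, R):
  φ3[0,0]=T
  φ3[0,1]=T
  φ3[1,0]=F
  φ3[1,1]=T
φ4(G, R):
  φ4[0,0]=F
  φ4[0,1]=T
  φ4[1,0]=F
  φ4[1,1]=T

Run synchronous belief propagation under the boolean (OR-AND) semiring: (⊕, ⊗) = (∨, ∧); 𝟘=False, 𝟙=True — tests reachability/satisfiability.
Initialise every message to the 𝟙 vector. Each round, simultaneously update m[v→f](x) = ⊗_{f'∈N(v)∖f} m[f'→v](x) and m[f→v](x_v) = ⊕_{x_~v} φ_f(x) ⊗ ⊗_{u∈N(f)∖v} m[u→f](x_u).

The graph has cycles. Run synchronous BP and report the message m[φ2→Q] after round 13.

init: all messages = 𝟙 over 2 values
r1 m[φ0→G] = [T, F]
r1 m[φ0→M] = [T, F]
r1 m[φ1→E] = [T, F]
r1 m[φ1→M] = [T, T]
r1 m[φ2→Q] = [T, F]
r1 m[φ2→M] = [T, T]
r1 m[φ3→G] = [T, T]
r1 m[φ3→R] = [T, T]
r1 m[φ4→G] = [T, T]
r1 m[φ4→R] = [F, T]
r1 m[G→φ0] = [T, T]
r1 m[G→φ3] = [T, T]
r1 m[G→φ4] = [T, T]
r1 m[R→φ3] = [T, T]
r1 m[R→φ4] = [T, T]
r1 m[Q→φ2] = [T, T]
r1 m[E→φ1] = [T, T]
r1 m[M→φ0] = [T, T]
r1 m[M→φ1] = [T, T]
r1 m[M→φ2] = [T, T]
r2 m[φ0→G] = [T, F]
r2 m[φ0→M] = [T, F]
r2 m[φ1→E] = [T, F]
r2 m[φ1→M] = [T, T]
r2 m[φ2→Q] = [T, F]
r2 m[φ2→M] = [T, T]
r2 m[φ3→G] = [T, T]
r2 m[φ3→R] = [T, T]
r2 m[φ4→G] = [T, T]
r2 m[φ4→R] = [F, T]
r2 m[G→φ0] = [T, T]
r2 m[G→φ3] = [T, F]
r2 m[G→φ4] = [T, F]
r2 m[R→φ3] = [F, T]
r2 m[R→φ4] = [T, T]
r2 m[Q→φ2] = [T, T]
r2 m[E→φ1] = [T, T]
r2 m[M→φ0] = [T, T]
r2 m[M→φ1] = [T, F]
r2 m[M→φ2] = [T, F]
r3 m[φ0→G] = [T, F]
r3 m[φ0→M] = [T, F]
r3 m[φ1→E] = [T, F]
r3 m[φ1→M] = [T, T]
r3 m[φ2→Q] = [T, F]
r3 m[φ2→M] = [T, T]
r3 m[φ3→G] = [T, T]
r3 m[φ3→R] = [T, T]
r3 m[φ4→G] = [T, T]
r3 m[φ4→R] = [F, T]
r3 m[G→φ0] = [T, T]
r3 m[G→φ3] = [T, F]
r3 m[G→φ4] = [T, F]
r3 m[R→φ3] = [F, T]
r3 m[R→φ4] = [T, T]
r3 m[Q→φ2] = [T, T]
r3 m[E→φ1] = [T, T]
r3 m[M→φ0] = [T, T]
r3 m[M→φ1] = [T, F]
r3 m[M→φ2] = [T, F]
r4 m[φ0→G] = [T, F]
r4 m[φ0→M] = [T, F]
r4 m[φ1→E] = [T, F]
r4 m[φ1→M] = [T, T]
r4 m[φ2→Q] = [T, F]
r4 m[φ2→M] = [T, T]
r4 m[φ3→G] = [T, T]
r4 m[φ3→R] = [T, T]
r4 m[φ4→G] = [T, T]
r4 m[φ4→R] = [F, T]
r4 m[G→φ0] = [T, T]
r4 m[G→φ3] = [T, F]
r4 m[G→φ4] = [T, F]
r4 m[R→φ3] = [F, T]
r4 m[R→φ4] = [T, T]
r4 m[Q→φ2] = [T, T]
r4 m[E→φ1] = [T, T]
r4 m[M→φ0] = [T, T]
r4 m[M→φ1] = [T, F]
r4 m[M→φ2] = [T, F]
r5 m[φ0→G] = [T, F]
r5 m[φ0→M] = [T, F]
r5 m[φ1→E] = [T, F]
r5 m[φ1→M] = [T, T]
r5 m[φ2→Q] = [T, F]
r5 m[φ2→M] = [T, T]
r5 m[φ3→G] = [T, T]
r5 m[φ3→R] = [T, T]
r5 m[φ4→G] = [T, T]
r5 m[φ4→R] = [F, T]
r5 m[G→φ0] = [T, T]
r5 m[G→φ3] = [T, F]
r5 m[G→φ4] = [T, F]
r5 m[R→φ3] = [F, T]
r5 m[R→φ4] = [T, T]
r5 m[Q→φ2] = [T, T]
r5 m[E→φ1] = [T, T]
r5 m[M→φ0] = [T, T]
r5 m[M→φ1] = [T, F]
r5 m[M→φ2] = [T, F]
r6 m[φ0→G] = [T, F]
r6 m[φ0→M] = [T, F]
r6 m[φ1→E] = [T, F]
r6 m[φ1→M] = [T, T]
r6 m[φ2→Q] = [T, F]
r6 m[φ2→M] = [T, T]
r6 m[φ3→G] = [T, T]
r6 m[φ3→R] = [T, T]
r6 m[φ4→G] = [T, T]
r6 m[φ4→R] = [F, T]
r6 m[G→φ0] = [T, T]
r6 m[G→φ3] = [T, F]
r6 m[G→φ4] = [T, F]
r6 m[R→φ3] = [F, T]
r6 m[R→φ4] = [T, T]
r6 m[Q→φ2] = [T, T]
r6 m[E→φ1] = [T, T]
r6 m[M→φ0] = [T, T]
r6 m[M→φ1] = [T, F]
r6 m[M→φ2] = [T, F]
r7 m[φ0→G] = [T, F]
r7 m[φ0→M] = [T, F]
r7 m[φ1→E] = [T, F]
r7 m[φ1→M] = [T, T]
r7 m[φ2→Q] = [T, F]
r7 m[φ2→M] = [T, T]
r7 m[φ3→G] = [T, T]
r7 m[φ3→R] = [T, T]
r7 m[φ4→G] = [T, T]
r7 m[φ4→R] = [F, T]
r7 m[G→φ0] = [T, T]
r7 m[G→φ3] = [T, F]
r7 m[G→φ4] = [T, F]
r7 m[R→φ3] = [F, T]
r7 m[R→φ4] = [T, T]
r7 m[Q→φ2] = [T, T]
r7 m[E→φ1] = [T, T]
r7 m[M→φ0] = [T, T]
r7 m[M→φ1] = [T, F]
r7 m[M→φ2] = [T, F]
r8 m[φ0→G] = [T, F]
r8 m[φ0→M] = [T, F]
r8 m[φ1→E] = [T, F]
r8 m[φ1→M] = [T, T]
r8 m[φ2→Q] = [T, F]
r8 m[φ2→M] = [T, T]
r8 m[φ3→G] = [T, T]
r8 m[φ3→R] = [T, T]
r8 m[φ4→G] = [T, T]
r8 m[φ4→R] = [F, T]
r8 m[G→φ0] = [T, T]
r8 m[G→φ3] = [T, F]
r8 m[G→φ4] = [T, F]
r8 m[R→φ3] = [F, T]
r8 m[R→φ4] = [T, T]
r8 m[Q→φ2] = [T, T]
r8 m[E→φ1] = [T, T]
r8 m[M→φ0] = [T, T]
r8 m[M→φ1] = [T, F]
r8 m[M→φ2] = [T, F]
r9 m[φ0→G] = [T, F]
r9 m[φ0→M] = [T, F]
r9 m[φ1→E] = [T, F]
r9 m[φ1→M] = [T, T]
r9 m[φ2→Q] = [T, F]
r9 m[φ2→M] = [T, T]
r9 m[φ3→G] = [T, T]
r9 m[φ3→R] = [T, T]
r9 m[φ4→G] = [T, T]
r9 m[φ4→R] = [F, T]
r9 m[G→φ0] = [T, T]
r9 m[G→φ3] = [T, F]
r9 m[G→φ4] = [T, F]
r9 m[R→φ3] = [F, T]
r9 m[R→φ4] = [T, T]
r9 m[Q→φ2] = [T, T]
r9 m[E→φ1] = [T, T]
r9 m[M→φ0] = [T, T]
r9 m[M→φ1] = [T, F]
r9 m[M→φ2] = [T, F]
r10 m[φ0→G] = [T, F]
r10 m[φ0→M] = [T, F]
r10 m[φ1→E] = [T, F]
r10 m[φ1→M] = [T, T]
r10 m[φ2→Q] = [T, F]
r10 m[φ2→M] = [T, T]
r10 m[φ3→G] = [T, T]
r10 m[φ3→R] = [T, T]
r10 m[φ4→G] = [T, T]
r10 m[φ4→R] = [F, T]
r10 m[G→φ0] = [T, T]
r10 m[G→φ3] = [T, F]
r10 m[G→φ4] = [T, F]
r10 m[R→φ3] = [F, T]
r10 m[R→φ4] = [T, T]
r10 m[Q→φ2] = [T, T]
r10 m[E→φ1] = [T, T]
r10 m[M→φ0] = [T, T]
r10 m[M→φ1] = [T, F]
r10 m[M→φ2] = [T, F]
r11 m[φ0→G] = [T, F]
r11 m[φ0→M] = [T, F]
r11 m[φ1→E] = [T, F]
r11 m[φ1→M] = [T, T]
r11 m[φ2→Q] = [T, F]
r11 m[φ2→M] = [T, T]
r11 m[φ3→G] = [T, T]
r11 m[φ3→R] = [T, T]
r11 m[φ4→G] = [T, T]
r11 m[φ4→R] = [F, T]
r11 m[G→φ0] = [T, T]
r11 m[G→φ3] = [T, F]
r11 m[G→φ4] = [T, F]
r11 m[R→φ3] = [F, T]
r11 m[R→φ4] = [T, T]
r11 m[Q→φ2] = [T, T]
r11 m[E→φ1] = [T, T]
r11 m[M→φ0] = [T, T]
r11 m[M→φ1] = [T, F]
r11 m[M→φ2] = [T, F]
r12 m[φ0→G] = [T, F]
r12 m[φ0→M] = [T, F]
r12 m[φ1→E] = [T, F]
r12 m[φ1→M] = [T, T]
r12 m[φ2→Q] = [T, F]
r12 m[φ2→M] = [T, T]
r12 m[φ3→G] = [T, T]
r12 m[φ3→R] = [T, T]
r12 m[φ4→G] = [T, T]
r12 m[φ4→R] = [F, T]
r12 m[G→φ0] = [T, T]
r12 m[G→φ3] = [T, F]
r12 m[G→φ4] = [T, F]
r12 m[R→φ3] = [F, T]
r12 m[R→φ4] = [T, T]
r12 m[Q→φ2] = [T, T]
r12 m[E→φ1] = [T, T]
r12 m[M→φ0] = [T, T]
r12 m[M→φ1] = [T, F]
r12 m[M→φ2] = [T, F]
r13 m[φ0→G] = [T, F]
r13 m[φ0→M] = [T, F]
r13 m[φ1→E] = [T, F]
r13 m[φ1→M] = [T, T]
r13 m[φ2→Q] = [T, F]
r13 m[φ2→M] = [T, T]
r13 m[φ3→G] = [T, T]
r13 m[φ3→R] = [T, T]
r13 m[φ4→G] = [T, T]
r13 m[φ4→R] = [F, T]
r13 m[G→φ0] = [T, T]
r13 m[G→φ3] = [T, F]
r13 m[G→φ4] = [T, F]
r13 m[R→φ3] = [F, T]
r13 m[R→φ4] = [T, T]
r13 m[Q→φ2] = [T, T]
r13 m[E→φ1] = [T, T]
r13 m[M→φ0] = [T, T]
r13 m[M→φ1] = [T, F]
r13 m[M→φ2] = [T, F]
fixed point reached at round 3

message @ round 13 = [T, F]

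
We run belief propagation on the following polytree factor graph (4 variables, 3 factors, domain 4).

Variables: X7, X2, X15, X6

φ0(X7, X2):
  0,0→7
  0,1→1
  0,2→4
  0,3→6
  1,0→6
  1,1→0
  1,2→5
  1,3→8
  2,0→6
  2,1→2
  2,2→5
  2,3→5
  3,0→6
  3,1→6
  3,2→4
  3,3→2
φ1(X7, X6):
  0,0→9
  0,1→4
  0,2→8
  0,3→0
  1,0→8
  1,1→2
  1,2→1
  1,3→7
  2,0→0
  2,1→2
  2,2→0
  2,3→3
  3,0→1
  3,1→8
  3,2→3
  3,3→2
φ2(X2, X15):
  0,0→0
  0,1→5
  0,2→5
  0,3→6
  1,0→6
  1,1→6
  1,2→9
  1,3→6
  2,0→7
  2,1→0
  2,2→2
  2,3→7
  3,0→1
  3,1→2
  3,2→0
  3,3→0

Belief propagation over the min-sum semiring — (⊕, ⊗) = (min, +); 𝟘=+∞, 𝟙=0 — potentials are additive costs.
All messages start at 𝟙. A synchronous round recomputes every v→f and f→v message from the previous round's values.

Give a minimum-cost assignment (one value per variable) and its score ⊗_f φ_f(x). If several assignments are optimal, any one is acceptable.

assignment: (X7=3, X2=3, X15=2, X6=0); score = 3

init: all messages = 𝟙 over 4 values
r1 m[φ0→X7] = [1, 0, 2, 2]
r1 m[φ0→X2] = [6, 0, 4, 2]
r1 m[φ1→X7] = [0, 1, 0, 1]
r1 m[φ1→X6] = [0, 2, 0, 0]
r1 m[φ2→X2] = [0, 6, 0, 0]
r1 m[φ2→X15] = [0, 0, 0, 0]
r1 m[X7→φ0] = [0, 0, 0, 0]
r1 m[X7→φ1] = [0, 0, 0, 0]
r1 m[X2→φ0] = [0, 0, 0, 0]
r1 m[X2→φ2] = [0, 0, 0, 0]
r1 m[X15→φ2] = [0, 0, 0, 0]
r1 m[X6→φ1] = [0, 0, 0, 0]
r2 m[φ0→X7] = [1, 0, 2, 2]
r2 m[φ0→X2] = [6, 0, 4, 2]
r2 m[φ1→X7] = [0, 1, 0, 1]
r2 m[φ1→X6] = [0, 2, 0, 0]
r2 m[φ2→X2] = [0, 6, 0, 0]
r2 m[φ2→X15] = [0, 0, 0, 0]
r2 m[X7→φ0] = [0, 1, 0, 1]
r2 m[X7→φ1] = [1, 0, 2, 2]
r2 m[X2→φ0] = [0, 6, 0, 0]
r2 m[X2→φ2] = [6, 0, 4, 2]
r2 m[X15→φ2] = [0, 0, 0, 0]
r2 m[X6→φ1] = [0, 0, 0, 0]
r3 m[φ0→X7] = [4, 5, 5, 2]
r3 m[φ0→X2] = [6, 1, 4, 3]
r3 m[φ1→X7] = [0, 1, 0, 1]
r3 m[φ1→X6] = [2, 2, 1, 1]
r3 m[φ2→X2] = [0, 6, 0, 0]
r3 m[φ2→X15] = [3, 4, 2, 2]
r3 m[X7→φ0] = [0, 1, 0, 1]
r3 m[X7→φ1] = [1, 0, 2, 2]
r3 m[X2→φ0] = [0, 6, 0, 0]
r3 m[X2→φ2] = [6, 0, 4, 2]
r3 m[X15→φ2] = [0, 0, 0, 0]
r3 m[X6→φ1] = [0, 0, 0, 0]
r4 m[φ0→X7] = [4, 5, 5, 2]
r4 m[φ0→X2] = [6, 1, 4, 3]
r4 m[φ1→X7] = [0, 1, 0, 1]
r4 m[φ1→X6] = [2, 2, 1, 1]
r4 m[φ2→X2] = [0, 6, 0, 0]
r4 m[φ2→X15] = [3, 4, 2, 2]
r4 m[X7→φ0] = [0, 1, 0, 1]
r4 m[X7→φ1] = [4, 5, 5, 2]
r4 m[X2→φ0] = [0, 6, 0, 0]
r4 m[X2→φ2] = [6, 1, 4, 3]
r4 m[X15→φ2] = [0, 0, 0, 0]
r4 m[X6→φ1] = [0, 0, 0, 0]
r5 m[φ0→X7] = [4, 5, 5, 2]
r5 m[φ0→X2] = [6, 1, 4, 3]
r5 m[φ1→X7] = [0, 1, 0, 1]
r5 m[φ1→X6] = [3, 7, 5, 4]
r5 m[φ2→X2] = [0, 6, 0, 0]
r5 m[φ2→X15] = [4, 4, 3, 3]
r5 m[X7→φ0] = [0, 1, 0, 1]
r5 m[X7→φ1] = [4, 5, 5, 2]
r5 m[X2→φ0] = [0, 6, 0, 0]
r5 m[X2→φ2] = [6, 1, 4, 3]
r5 m[X15→φ2] = [0, 0, 0, 0]
r5 m[X6→φ1] = [0, 0, 0, 0]
r6 m[φ0→X7] = [4, 5, 5, 2]
r6 m[φ0→X2] = [6, 1, 4, 3]
r6 m[φ1→X7] = [0, 1, 0, 1]
r6 m[φ1→X6] = [3, 7, 5, 4]
r6 m[φ2→X2] = [0, 6, 0, 0]
r6 m[φ2→X15] = [4, 4, 3, 3]
r6 m[X7→φ0] = [0, 1, 0, 1]
r6 m[X7→φ1] = [4, 5, 5, 2]
r6 m[X2→φ0] = [0, 6, 0, 0]
r6 m[X2→φ2] = [6, 1, 4, 3]
r6 m[X15→φ2] = [0, 0, 0, 0]
r6 m[X6→φ1] = [0, 0, 0, 0]
fixed point reached at round 6
traceback from X7: (X7=3, X2=3, X15=2, X6=0), score=3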